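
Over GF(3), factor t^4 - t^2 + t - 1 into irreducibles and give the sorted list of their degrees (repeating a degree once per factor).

1, 1, 2

Write g(t) = t^4 - t^2 + t - 1.
Roots in GF(3): g(0) = 2; g(1) = 0 → root; g(2) = 1.
Linear factors from roots: (t - 1).
Complete factorization: g(t) = (t - 1)^2·(t^2 - t - 1).
Factor degrees with multiplicity: 1 + 1 + 2 = 4.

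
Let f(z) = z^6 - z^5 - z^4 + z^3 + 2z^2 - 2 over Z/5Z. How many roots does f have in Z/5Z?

3

Evaluate at each of the 5 elements of Z/5Z:
f(0) = 3; f(1) = 0 → root; f(2) = 0 → root; f(3) = 3; f(4) = 0 → root.
Roots: {1, 2, 4}.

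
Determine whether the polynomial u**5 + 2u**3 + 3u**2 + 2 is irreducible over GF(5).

Yes

Write f(u) = u**5 + 2u**3 + 3u**2 + 2.
Check for roots in GF(5): f(0) = 2; f(1) = 3; f(2) = 2; f(3) = 1; f(4) = 2.
No roots, so no linear factors.
Degree-2 irreducible divisors: test the 10 monic irreducibles of degree 2 over GF(5).
None of them divide f (all give nonzero remainder).
No irreducible factor of degree ≤ 2 exists, so f is irreducible over GF(5).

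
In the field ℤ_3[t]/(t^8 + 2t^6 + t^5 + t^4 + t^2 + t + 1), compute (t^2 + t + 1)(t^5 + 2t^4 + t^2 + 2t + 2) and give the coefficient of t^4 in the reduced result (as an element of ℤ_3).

Multiply in ℤ_3[t]: (t^2 + t + 1)·(t^5 + 2t^4 + t^2 + 2t + 2) = t^7 + 2t^2 + t + 2.
Reduced: t^7 + 2t^2 + t + 2.

0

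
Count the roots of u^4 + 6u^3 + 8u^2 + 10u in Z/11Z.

1

Write h(u) = u^4 + 6u^3 + 8u^2 + 10u.
Evaluate at each of the 11 elements of Z/11Z:
h(0) = 0 → root; h(1) = 3; h(2) = 6; h(3) = 4; h(4) = 5; h(5) = 8; h(6) = 3; h(7) = 4; h(8) = 5; h(9) = 2; h(10) = 4.
Roots: {0}.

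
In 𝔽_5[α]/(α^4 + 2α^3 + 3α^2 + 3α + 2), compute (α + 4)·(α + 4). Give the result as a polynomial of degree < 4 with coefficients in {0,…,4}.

α^2 + 3α + 1

Multiply in 𝔽_5[α]: (α + 4)·(α + 4) = α^2 + 3α + 1.
Reduced: α^2 + 3α + 1.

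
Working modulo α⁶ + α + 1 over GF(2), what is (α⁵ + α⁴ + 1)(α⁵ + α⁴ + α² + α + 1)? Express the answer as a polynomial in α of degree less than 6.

Multiply in GF(2)[α]: (α⁵ + α⁴ + 1)·(α⁵ + α⁴ + α² + α + 1) = α¹⁰ + α⁸ + α⁷ + α⁵ + α² + α + 1.
Reduce using α⁶ ≡ α + 1 (mod α⁶ + α + 1).
Reduced: α⁴ + α³ + α² + 1.

α^4 + α^3 + α^2 + 1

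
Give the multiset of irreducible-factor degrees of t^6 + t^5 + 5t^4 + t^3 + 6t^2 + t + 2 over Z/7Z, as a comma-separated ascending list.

Write f(t) = t^6 + t^5 + 5t^4 + t^3 + 6t^2 + t + 2.
Linear factors from roots: (t + 4), (t + 3).
Complete factorization: f(t) = (t + 3)·(t + 4)·(t^2 + 2t + 5)·(t^2 + 6t + 4).
Factor degrees with multiplicity: 1 + 1 + 2 + 2 = 6.

1, 1, 2, 2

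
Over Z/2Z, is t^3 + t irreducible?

No

Write f(t) = t^3 + t.
Check for roots in Z/2Z: f(0) = 0 → root; f(1) = 0 → root.
f(0) = 0, so (t) divides f(t); f is reducible.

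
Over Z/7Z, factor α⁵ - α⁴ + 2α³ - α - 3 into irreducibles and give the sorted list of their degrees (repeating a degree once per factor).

1, 1, 1, 2

Write f(α) = α⁵ - α⁴ + 2α³ - α - 3.
Linear factors from roots: (α - 3), (α + 3).
Complete factorization: f(α) = (α + 3)·(α - 3)^2·(α² + 2α + 3).
Factor degrees with multiplicity: 1 + 1 + 1 + 2 = 5.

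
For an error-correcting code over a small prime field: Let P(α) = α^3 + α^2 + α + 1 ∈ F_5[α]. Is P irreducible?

No

Check for roots in F_5: P(0) = 1; P(1) = 4; P(2) = 0 → root; P(3) = 0 → root; P(4) = 0 → root.
P(2) = 0, so (α − 2) divides P(α); P is reducible.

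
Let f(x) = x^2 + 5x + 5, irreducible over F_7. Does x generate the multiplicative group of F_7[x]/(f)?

|GF(7^2)^×| = 7^2 − 1 = 48. Prime factorization: 48 = 2^4·3.
f is primitive ⇔ x has order 48 in GF(7)[x]/(f), i.e. x^(48/q) ≠ 1 for each prime q | 48.
x^(24) mod f = 6.
x^(16) mod f = 4.
None equal 1, so x has full order 48; f is primitive.

Yes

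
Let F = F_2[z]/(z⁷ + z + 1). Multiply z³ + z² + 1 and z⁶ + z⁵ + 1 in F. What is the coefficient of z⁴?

0

Multiply in F_2[z]: (z³ + z² + 1)·(z⁶ + z⁵ + 1) = z⁹ + z⁷ + z⁶ + z⁵ + z³ + z² + 1.
Reduce using z⁷ ≡ z + 1 (mod z⁷ + z + 1).
Reduced: z⁶ + z⁵ + z.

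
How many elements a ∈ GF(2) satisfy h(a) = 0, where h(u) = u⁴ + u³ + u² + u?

2

Evaluate at each of the 2 elements of GF(2):
h(0) = 0 → root; h(1) = 0 → root.
Roots: {0, 1}.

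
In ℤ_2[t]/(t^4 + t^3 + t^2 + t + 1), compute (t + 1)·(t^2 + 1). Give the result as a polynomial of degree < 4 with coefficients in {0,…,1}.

Multiply in ℤ_2[t]: (t + 1)·(t^2 + 1) = t^3 + t^2 + t + 1.
Reduced: t^3 + t^2 + t + 1.

t^3 + t^2 + t + 1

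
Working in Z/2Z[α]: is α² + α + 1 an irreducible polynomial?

Yes

Write h(α) = α² + α + 1.
Check for roots in Z/2Z: h(0) = 1; h(1) = 1.
No roots. A degree-2 polynomial over a field with no linear factor is irreducible.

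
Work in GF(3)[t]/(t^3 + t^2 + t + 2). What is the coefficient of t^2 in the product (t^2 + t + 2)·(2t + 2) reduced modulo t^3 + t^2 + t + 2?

Multiply in GF(3)[t]: (t^2 + t + 2)·(2t + 2) = 2t^3 + t^2 + 1.
Reduce using t^3 ≡ 2t^2 + 2t + 1 (mod t^3 + t^2 + t + 2).
Reduced: 2t^2 + t.

2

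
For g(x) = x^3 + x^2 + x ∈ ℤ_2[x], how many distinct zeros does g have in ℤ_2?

1

Evaluate at each of the 2 elements of ℤ_2:
g(0) = 0 → root; g(1) = 1.
Roots: {0}.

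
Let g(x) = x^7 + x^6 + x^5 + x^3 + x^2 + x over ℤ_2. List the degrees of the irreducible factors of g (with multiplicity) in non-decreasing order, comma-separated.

1, 1, 1, 1, 1, 2

Roots in ℤ_2: g(0) = 0 → root; g(1) = 0 → root.
Linear factors from roots: (x), (x + 1).
Complete factorization: g(x) = (x)·(x + 1)^4·(x^2 + x + 1).
Factor degrees with multiplicity: 1 + 1 + 1 + 1 + 1 + 2 = 7.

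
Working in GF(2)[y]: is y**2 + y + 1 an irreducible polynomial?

Yes

Write P(y) = y**2 + y + 1.
Check for roots in GF(2): P(0) = 1; P(1) = 1.
No roots. A degree-2 polynomial over a field with no linear factor is irreducible.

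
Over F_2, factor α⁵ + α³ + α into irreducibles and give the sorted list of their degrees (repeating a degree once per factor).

Write f(α) = α⁵ + α³ + α.
Roots in F_2: f(0) = 0 → root; f(1) = 1.
Linear factors from roots: (α).
Complete factorization: f(α) = (α)·(α² + α + 1)^2.
Factor degrees with multiplicity: 1 + 2 + 2 = 5.

1, 2, 2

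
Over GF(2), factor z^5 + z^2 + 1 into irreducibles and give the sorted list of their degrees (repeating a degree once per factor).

Write h(z) = z^5 + z^2 + 1.
Roots in GF(2): h(0) = 1; h(1) = 1.
Complete factorization: h(z) = (z^5 + z^2 + 1).
Factor degrees with multiplicity: 5 = 5.

5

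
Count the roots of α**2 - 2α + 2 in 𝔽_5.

Write g(α) = α**2 - 2α + 2.
Evaluate at each of the 5 elements of 𝔽_5:
g(0) = 2; g(1) = 1; g(2) = 2; g(3) = 0 → root; g(4) = 0 → root.
Roots: {3, 4}.

2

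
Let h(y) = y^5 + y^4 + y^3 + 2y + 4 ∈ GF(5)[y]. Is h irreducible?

Yes

Check for roots in GF(5): h(0) = 4; h(1) = 4; h(2) = 4; h(3) = 1; h(4) = 1.
No roots, so no linear factors.
Degree-2 irreducible divisors: test the 10 monic irreducibles of degree 2 over GF(5).
None of them divide h (all give nonzero remainder).
No irreducible factor of degree ≤ 2 exists, so h is irreducible over GF(5).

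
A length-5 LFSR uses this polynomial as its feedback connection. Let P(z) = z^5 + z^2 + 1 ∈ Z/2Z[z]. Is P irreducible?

Check for roots in Z/2Z: P(0) = 1; P(1) = 1.
No roots, so no linear factors.
Monic irreducibles of degree 2 over GF(2): z^2 + z + 1.
None of them divide P (all give nonzero remainder).
No irreducible factor of degree ≤ 2 exists, so P is irreducible over GF(2).

Yes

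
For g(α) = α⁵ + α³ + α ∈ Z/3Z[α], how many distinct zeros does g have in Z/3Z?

Evaluate at each of the 3 elements of Z/3Z:
g(0) = 0 → root; g(1) = 0 → root; g(2) = 0 → root.
Roots: {0, 1, 2}.

3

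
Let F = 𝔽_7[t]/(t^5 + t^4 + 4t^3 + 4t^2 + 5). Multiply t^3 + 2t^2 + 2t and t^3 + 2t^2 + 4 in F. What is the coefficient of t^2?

Multiply in 𝔽_7[t]: (t^3 + 2t^2 + 2t)·(t^3 + 2t^2 + 4) = t^6 + 4t^5 + 6t^4 + t^3 + t^2 + t.
Reduce using t^5 ≡ 6t^4 + 3t^3 + 3t^2 + 2 (mod t^5 + t^4 + 4t^3 + 4t^2 + 5).
Reduced: 6t^4 + 6t^3 + 3t^2 + 3t + 6.

3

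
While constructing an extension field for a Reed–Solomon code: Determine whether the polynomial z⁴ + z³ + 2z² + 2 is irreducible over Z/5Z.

Yes

Write m(z) = z⁴ + z³ + 2z² + 2.
Check for roots in Z/5Z: m(0) = 2; m(1) = 1; m(2) = 4; m(3) = 3; m(4) = 4.
No roots, so no linear factors.
Degree-2 irreducible divisors: test the 10 monic irreducibles of degree 2 over GF(5).
None of them divide m (all give nonzero remainder).
No irreducible factor of degree ≤ 2 exists, so m is irreducible over GF(5).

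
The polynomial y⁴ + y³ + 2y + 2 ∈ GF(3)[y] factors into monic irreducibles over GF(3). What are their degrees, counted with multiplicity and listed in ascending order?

1, 1, 1, 1

Write h(y) = y⁴ + y³ + 2y + 2.
Roots in GF(3): h(0) = 2; h(1) = 0 → root; h(2) = 0 → root.
Linear factors from roots: (y + 2), (y + 1).
Complete factorization: h(y) = (y + 1)·(y + 2)^3.
Factor degrees with multiplicity: 1 + 1 + 1 + 1 = 4.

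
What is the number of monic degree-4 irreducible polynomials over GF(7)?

Gauss's count: N_{7}(4) = (1/4) Σ_{d|4} μ(4/d)·7^d.
Divisors of 4: 1, 2, 4; μ(4/d) for each: 0, -1, 1.
Σ = − 7^2 + 7^4 = 2352.
N = 2352/4 = 588.

588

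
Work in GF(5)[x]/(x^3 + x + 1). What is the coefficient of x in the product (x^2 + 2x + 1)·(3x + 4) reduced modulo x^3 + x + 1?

Multiply in GF(5)[x]: (x^2 + 2x + 1)·(3x + 4) = 3x^3 + x + 4.
Reduce using x^3 ≡ 4x + 4 (mod x^3 + x + 1).
Reduced: 3x + 1.

3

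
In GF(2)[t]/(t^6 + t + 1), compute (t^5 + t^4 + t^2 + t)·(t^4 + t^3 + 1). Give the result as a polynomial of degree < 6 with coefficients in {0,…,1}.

Multiply in GF(2)[t]: (t^5 + t^4 + t^2 + t)·(t^4 + t^3 + 1) = t^9 + t^7 + t^6 + t^5 + t^2 + t.
Reduce using t^6 ≡ t + 1 (mod t^6 + t + 1).
Reduced: t^5 + t^4 + t^3 + t + 1.

t^5 + t^4 + t^3 + t + 1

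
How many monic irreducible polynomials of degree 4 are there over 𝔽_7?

588

Gauss's count: N_{7}(4) = (1/4) Σ_{d|4} μ(4/d)·7^d.
Divisors of 4: 1, 2, 4; μ(4/d) for each: 0, -1, 1.
Σ = − 7^2 + 7^4 = 2352.
N = 2352/4 = 588.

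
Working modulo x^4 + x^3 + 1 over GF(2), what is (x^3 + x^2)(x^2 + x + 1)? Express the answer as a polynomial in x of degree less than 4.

Multiply in GF(2)[x]: (x^3 + x^2)·(x^2 + x + 1) = x^5 + x^2.
Reduce using x^4 ≡ x^3 + 1 (mod x^4 + x^3 + 1).
Reduced: x^3 + x^2 + x + 1.

x^3 + x^2 + x + 1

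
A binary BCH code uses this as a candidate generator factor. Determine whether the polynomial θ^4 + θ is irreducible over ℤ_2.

No

Write h(θ) = θ^4 + θ.
Check for roots in ℤ_2: h(0) = 0 → root; h(1) = 0 → root.
h(0) = 0, so (θ) divides h(θ); h is reducible.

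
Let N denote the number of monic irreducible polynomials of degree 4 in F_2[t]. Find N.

x^(2^4) − x is the product of all monic irreducibles of degree dividing 4; Möbius inversion gives N = (1/4) Σ μ(4/d)·2^d.
Divisors of 4: 1, 2, 4; μ(4/d) for each: 0, -1, 1.
Σ = − 2^2 + 2^4 = 12.
N = 12/4 = 3.

3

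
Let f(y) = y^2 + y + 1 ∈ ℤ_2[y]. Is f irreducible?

Check for roots in ℤ_2: f(0) = 1; f(1) = 1.
No roots. A degree-2 polynomial over a field with no linear factor is irreducible.

Yes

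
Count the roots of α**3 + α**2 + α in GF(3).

Write h(α) = α**3 + α**2 + α.
Evaluate at each of the 3 elements of GF(3):
h(0) = 0 → root; h(1) = 0 → root; h(2) = 2.
Roots: {0, 1}.

2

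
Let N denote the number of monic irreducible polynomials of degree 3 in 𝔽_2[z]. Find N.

2

The number of monic irreducibles of degree 3 over GF(2) is (1/3)·Σ_{d∣3} μ(3/d) 2^d.
Divisors of 3: 1, 3; μ(3/d) for each: -1, 1.
Σ = − 2^1 + 2^3 = 6.
N = 6/3 = 2.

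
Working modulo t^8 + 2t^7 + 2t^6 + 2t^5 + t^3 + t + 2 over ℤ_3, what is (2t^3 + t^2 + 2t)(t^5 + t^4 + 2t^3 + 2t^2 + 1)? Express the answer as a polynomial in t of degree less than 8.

Multiply in ℤ_3[t]: (2t^3 + t^2 + 2t)·(t^5 + t^4 + 2t^3 + 2t^2 + 1) = 2t^8 + t^6 + 2t^5 + t^2 + 2t.
Reduce using t^8 ≡ t^7 + t^6 + t^5 + 2t^3 + 2t + 1 (mod t^8 + 2t^7 + 2t^6 + 2t^5 + t^3 + t + 2).
Reduced: 2t^7 + t^5 + t^3 + t^2 + 2.

2t^7 + t^5 + t^3 + t^2 + 2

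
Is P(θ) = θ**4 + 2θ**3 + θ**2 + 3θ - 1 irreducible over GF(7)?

Check for roots in GF(7): P(0) = 6; P(1) = 6; P(2) = 6; P(3) = 5; P(4) = 5; P(5) = 4; P(6) = 3.
No roots, so no linear factors.
Degree-2 irreducible divisors: test the 21 monic irreducibles of degree 2 over GF(7).
None of them divide P (all give nonzero remainder).
No irreducible factor of degree ≤ 2 exists, so P is irreducible over GF(7).

Yes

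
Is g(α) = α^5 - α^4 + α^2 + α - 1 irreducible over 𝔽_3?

Check for roots in 𝔽_3: g(0) = 2; g(1) = 1; g(2) = 0 → root.
g(2) = 0, so (α − 2) divides g(α); g is reducible.

No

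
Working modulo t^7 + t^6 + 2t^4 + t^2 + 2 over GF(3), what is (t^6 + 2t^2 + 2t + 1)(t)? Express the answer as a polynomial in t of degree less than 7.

Multiply in GF(3)[t]: (t^6 + 2t^2 + 2t + 1)·(t) = t^7 + 2t^3 + 2t^2 + t.
Reduce using t^7 ≡ 2t^6 + t^4 + 2t^2 + 1 (mod t^7 + t^6 + 2t^4 + t^2 + 2).
Reduced: 2t^6 + t^4 + 2t^3 + t^2 + t + 1.

2t^6 + t^4 + 2t^3 + t^2 + t + 1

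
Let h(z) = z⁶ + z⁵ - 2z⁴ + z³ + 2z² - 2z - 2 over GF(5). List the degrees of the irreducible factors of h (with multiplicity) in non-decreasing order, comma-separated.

Roots in GF(5): h(0) = 3; h(1) = 4; h(2) = 4; h(3) = 2; h(4) = 4.
Complete factorization: h(z) = (z⁶ + z⁵ - 2z⁴ + z³ + 2z² - 2z - 2).
Factor degrees with multiplicity: 6 = 6.

6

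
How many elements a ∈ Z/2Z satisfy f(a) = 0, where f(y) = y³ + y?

Evaluate at each of the 2 elements of Z/2Z:
f(0) = 0 → root; f(1) = 0 → root.
Roots: {0, 1}.

2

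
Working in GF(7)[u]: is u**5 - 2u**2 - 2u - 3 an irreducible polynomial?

Yes

Write g(u) = u**5 - 2u**2 - 2u - 3.
Check for roots in GF(7): g(0) = 4; g(1) = 1; g(2) = 3; g(3) = 6; g(4) = 1; g(5) = 3; g(6) = 3.
No roots, so no linear factors.
Degree-2 irreducible divisors: test the 21 monic irreducibles of degree 2 over GF(7).
None of them divide g (all give nonzero remainder).
No irreducible factor of degree ≤ 2 exists, so g is irreducible over GF(7).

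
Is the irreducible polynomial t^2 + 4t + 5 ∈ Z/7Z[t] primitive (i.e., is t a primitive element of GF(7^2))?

Write f(t) = t^2 + 4t + 5.
|GF(7^2)^×| = 7^2 − 1 = 48. Prime factorization: 48 = 2^4·3.
f is primitive ⇔ t has order 48 in GF(7)[t]/(f), i.e. t^(48/q) ≠ 1 for each prime q | 48.
t^(24) mod f = 6.
t^(16) mod f = 4.
None equal 1, so t has full order 48; f is primitive.

Yes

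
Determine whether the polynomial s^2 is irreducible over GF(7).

No

Write f(s) = s^2.
Check for roots in GF(7): f(0) = 0 → root; f(1) = 1; f(2) = 4; f(3) = 2; f(4) = 2; f(5) = 4; f(6) = 1.
f(0) = 0, so (s) divides f(s); f is reducible.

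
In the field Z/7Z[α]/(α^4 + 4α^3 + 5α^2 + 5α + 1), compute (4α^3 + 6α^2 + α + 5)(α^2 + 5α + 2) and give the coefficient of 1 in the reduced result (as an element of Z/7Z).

Multiply in Z/7Z[α]: (4α^3 + 6α^2 + α + 5)·(α^2 + 5α + 2) = 4α^5 + 5α^4 + 4α^3 + α^2 + 6α + 3.
Reduce using α^4 ≡ 3α^3 + 2α^2 + 2α + 6 (mod α^4 + 4α^3 + 5α^2 + 5α + 1).
Reduced: α^2 + α.

0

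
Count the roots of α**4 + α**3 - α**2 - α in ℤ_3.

3

Write h(α) = α**4 + α**3 - α**2 - α.
Evaluate at each of the 3 elements of ℤ_3:
h(0) = 0 → root; h(1) = 0 → root; h(2) = 0 → root.
Roots: {0, 1, 2}.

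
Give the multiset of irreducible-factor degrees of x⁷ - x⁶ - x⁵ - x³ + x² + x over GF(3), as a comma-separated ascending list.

Write f(x) = x⁷ - x⁶ - x⁵ - x³ + x² + x.
Roots in GF(3): f(0) = 0 → root; f(1) = 0 → root; f(2) = 0 → root.
Linear factors from roots: (x), (x - 1), (x + 1).
Complete factorization: f(x) = (x)·(x + 1)·(x - 1)·(x² + 1)·(x² - x - 1).
Factor degrees with multiplicity: 1 + 1 + 1 + 2 + 2 = 7.

1, 1, 1, 2, 2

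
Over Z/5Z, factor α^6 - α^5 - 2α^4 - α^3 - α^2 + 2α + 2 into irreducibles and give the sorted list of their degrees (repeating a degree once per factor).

Write f(α) = α^6 - α^5 - 2α^4 - α^3 - α^2 + 2α + 2.
Roots in Z/5Z: f(0) = 2; f(1) = 0 → root; f(2) = 4; f(3) = 1; f(4) = 0 → root.
Linear factors from roots: (α - 1), (α + 1).
Complete factorization: f(α) = (α + 1)·(α - 1)^2·(α^3 - α + 2).
Factor degrees with multiplicity: 1 + 1 + 1 + 3 = 6.

1, 1, 1, 3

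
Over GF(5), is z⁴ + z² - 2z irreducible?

No

Write f(z) = z⁴ + z² - 2z.
Check for roots in GF(5): f(0) = 0 → root; f(1) = 0 → root; f(2) = 1; f(3) = 4; f(4) = 4.
f(0) = 0, so (z) divides f(z); f is reducible.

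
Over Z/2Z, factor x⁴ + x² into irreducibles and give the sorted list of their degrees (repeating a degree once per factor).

1, 1, 1, 1

Write f(x) = x⁴ + x².
Roots in Z/2Z: f(0) = 0 → root; f(1) = 0 → root.
Linear factors from roots: (x), (x + 1).
Complete factorization: f(x) = (x)^2·(x + 1)^2.
Factor degrees with multiplicity: 1 + 1 + 1 + 1 = 4.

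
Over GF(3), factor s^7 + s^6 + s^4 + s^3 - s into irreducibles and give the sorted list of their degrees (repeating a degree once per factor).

Write h(s) = s^7 + s^6 + s^4 + s^3 - s.
Roots in GF(3): h(0) = 0 → root; h(1) = 0 → root; h(2) = 1.
Linear factors from roots: (s), (s - 1).
Complete factorization: h(s) = (s)·(s - 1)·(s^2 + 1)·(s^3 - s^2 + s + 1).
Factor degrees with multiplicity: 1 + 1 + 2 + 3 = 7.

1, 1, 2, 3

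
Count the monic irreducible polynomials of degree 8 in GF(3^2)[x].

Gauss's count: N_{9}(8) = (1/8) Σ_{d|8} μ(8/d)·9^d.
Divisors of 8: 1, 2, 4, 8; μ(8/d) for each: 0, 0, -1, 1.
Σ = − 9^4 + 9^8 = 43040160.
N = 43040160/8 = 5380020.

5380020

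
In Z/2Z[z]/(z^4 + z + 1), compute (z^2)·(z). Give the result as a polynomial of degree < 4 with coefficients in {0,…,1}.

Multiply in Z/2Z[z]: (z^2)·(z) = z^3.
Reduced: z^3.

z^3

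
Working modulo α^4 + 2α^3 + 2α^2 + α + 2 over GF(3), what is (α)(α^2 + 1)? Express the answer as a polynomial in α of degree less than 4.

Multiply in GF(3)[α]: (α)·(α^2 + 1) = α^3 + α.
Reduced: α^3 + α.

α^3 + α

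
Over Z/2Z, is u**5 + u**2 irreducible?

No

Write m(u) = u**5 + u**2.
Check for roots in Z/2Z: m(0) = 0 → root; m(1) = 0 → root.
m(0) = 0, so (u) divides m(u); m is reducible.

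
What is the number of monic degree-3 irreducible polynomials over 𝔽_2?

x^(2^3) − x is the product of all monic irreducibles of degree dividing 3; Möbius inversion gives N = (1/3) Σ μ(3/d)·2^d.
Divisors of 3: 1, 3; μ(3/d) for each: -1, 1.
Σ = − 2^1 + 2^3 = 6.
N = 6/3 = 2.

2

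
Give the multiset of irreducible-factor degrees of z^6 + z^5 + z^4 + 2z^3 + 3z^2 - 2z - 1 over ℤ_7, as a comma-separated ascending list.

Write h(z) = z^6 + z^5 + z^4 + 2z^3 + 3z^2 - 2z - 1.
Linear factors from roots: (z - 3).
Complete factorization: h(z) = (z - 3)·(z^2 - z - 1)·(z^3 - 2z^2 - 2z + 2).
Factor degrees with multiplicity: 1 + 2 + 3 = 6.

1, 2, 3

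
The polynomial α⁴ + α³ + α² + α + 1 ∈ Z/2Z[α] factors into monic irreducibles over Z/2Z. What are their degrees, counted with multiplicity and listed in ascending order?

Write g(α) = α⁴ + α³ + α² + α + 1.
Roots in Z/2Z: g(0) = 1; g(1) = 1.
Complete factorization: g(α) = (α⁴ + α³ + α² + α + 1).
Factor degrees with multiplicity: 4 = 4.

4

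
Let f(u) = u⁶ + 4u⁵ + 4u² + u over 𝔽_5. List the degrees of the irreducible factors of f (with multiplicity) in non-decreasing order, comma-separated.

Roots in 𝔽_5: f(0) = 0 → root; f(1) = 0 → root; f(2) = 0 → root; f(3) = 0 → root; f(4) = 0 → root.
Linear factors from roots: (u), (u + 4), (u + 3), (u + 2), (u + 1).
Complete factorization: f(u) = (u)·(u + 1)·(u + 2)·(u + 3)·(u + 4)^2.
Factor degrees with multiplicity: 1 + 1 + 1 + 1 + 1 + 1 = 6.

1, 1, 1, 1, 1, 1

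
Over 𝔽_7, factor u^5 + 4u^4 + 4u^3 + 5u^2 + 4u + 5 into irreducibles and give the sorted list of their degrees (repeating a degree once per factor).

1, 1, 3

Write f(u) = u^5 + 4u^4 + 4u^3 + 5u^2 + 4u + 5.
Linear factors from roots: (u + 5).
Complete factorization: f(u) = (u + 5)^2·(u^3 + u^2 + 4u + 3).
Factor degrees with multiplicity: 1 + 1 + 3 = 5.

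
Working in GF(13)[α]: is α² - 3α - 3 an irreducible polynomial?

Yes

Write h(α) = α² - 3α - 3.
Check each element of GF(13) for a root: h(0)=10, h(1)=8, h(2)=8, h(3)=10, h(4)=1, h(5)=7, h(6)=2, h(7)=12, h(8)=11, h(9)=12, h(10)=2, h(11)=7, h(12)=1.
No roots. A degree-2 polynomial over a field with no linear factor is irreducible.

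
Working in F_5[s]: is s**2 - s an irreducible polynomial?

No

Write g(s) = s**2 - s.
Check for roots in F_5: g(0) = 0 → root; g(1) = 0 → root; g(2) = 2; g(3) = 1; g(4) = 2.
g(0) = 0, so (s) divides g(s); g is reducible.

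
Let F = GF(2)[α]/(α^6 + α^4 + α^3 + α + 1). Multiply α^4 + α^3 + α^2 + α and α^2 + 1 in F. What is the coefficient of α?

Multiply in GF(2)[α]: (α^4 + α^3 + α^2 + α)·(α^2 + 1) = α^6 + α^5 + α^2 + α.
Reduce using α^6 ≡ α^4 + α^3 + α + 1 (mod α^6 + α^4 + α^3 + α + 1).
Reduced: α^5 + α^4 + α^3 + α^2 + 1.

0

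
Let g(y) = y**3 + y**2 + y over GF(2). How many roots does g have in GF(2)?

Evaluate at each of the 2 elements of GF(2):
g(0) = 0 → root; g(1) = 1.
Roots: {0}.

1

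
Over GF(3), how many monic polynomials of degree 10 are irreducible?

Gauss's count: N_{3}(10) = (1/10) Σ_{d|10} μ(10/d)·3^d.
Divisors of 10: 1, 2, 5, 10; μ(10/d) for each: 1, -1, -1, 1.
Σ = 3^1 − 3^2 − 3^5 + 3^10 = 58800.
N = 58800/10 = 5880.

5880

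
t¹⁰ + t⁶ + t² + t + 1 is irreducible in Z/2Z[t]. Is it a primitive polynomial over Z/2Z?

Write f(t) = t¹⁰ + t⁶ + t² + t + 1.
|GF(2^10)^×| = 2^10 − 1 = 1023. Prime factorization: 1023 = 3·11·31.
f is primitive ⇔ t has order 1023 in GF(2)[t]/(f), i.e. t^(1023/q) ≠ 1 for each prime q | 1023.
t^(341) mod f = 1
t^(93) mod f = t⁹ + t⁸ + t⁷ + t⁴ + t³ + t².
t^(33) mod f = t⁷ + t⁶ + t⁵ + t⁴ + t² + t.
Since t^(341) = 1, the order of t divides 341 < 1023; not primitive.

No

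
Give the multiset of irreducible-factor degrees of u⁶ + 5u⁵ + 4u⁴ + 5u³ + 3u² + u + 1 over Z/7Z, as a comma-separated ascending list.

Write f(u) = u⁶ + 5u⁵ + 4u⁴ + 5u³ + 3u² + u + 1.
Linear factors from roots: (u + 5).
Complete factorization: f(u) = (u + 5)·(u² + 2u + 2)·(u³ + 5u² + 6u + 5).
Factor degrees with multiplicity: 1 + 2 + 3 = 6.

1, 2, 3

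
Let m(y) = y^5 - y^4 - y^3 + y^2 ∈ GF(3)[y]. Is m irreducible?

Check for roots in GF(3): m(0) = 0 → root; m(1) = 0 → root; m(2) = 0 → root.
m(0) = 0, so (y) divides m(y); m is reducible.

No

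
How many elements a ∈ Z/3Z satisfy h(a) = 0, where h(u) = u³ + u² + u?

Evaluate at each of the 3 elements of Z/3Z:
h(0) = 0 → root; h(1) = 0 → root; h(2) = 2.
Roots: {0, 1}.

2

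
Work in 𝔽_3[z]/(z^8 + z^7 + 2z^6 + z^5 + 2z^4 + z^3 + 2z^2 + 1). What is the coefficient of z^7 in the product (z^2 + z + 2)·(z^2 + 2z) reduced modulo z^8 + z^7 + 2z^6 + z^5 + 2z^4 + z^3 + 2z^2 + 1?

Multiply in 𝔽_3[z]: (z^2 + z + 2)·(z^2 + 2z) = z^4 + z^2 + z.
Reduced: z^4 + z^2 + z.

0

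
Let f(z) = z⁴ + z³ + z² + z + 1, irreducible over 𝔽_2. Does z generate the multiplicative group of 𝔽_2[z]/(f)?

No

|GF(2^4)^×| = 2^4 − 1 = 15. Prime factorization: 15 = 3·5.
f is primitive ⇔ z has order 15 in GF(2)[z]/(f), i.e. z^(15/q) ≠ 1 for each prime q | 15.
z^(5) mod f = 1
z^(3) mod f = z³.
Since z^(5) = 1, the order of z divides 5 < 15; not primitive.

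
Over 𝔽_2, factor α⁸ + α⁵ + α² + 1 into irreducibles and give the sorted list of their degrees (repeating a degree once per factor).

Write g(α) = α⁸ + α⁵ + α² + 1.
Roots in 𝔽_2: g(0) = 1; g(1) = 0 → root.
Linear factors from roots: (α + 1).
Complete factorization: g(α) = (α + 1)·(α³ + α + 1)·(α⁴ + α³ + 1).
Factor degrees with multiplicity: 1 + 3 + 4 = 8.

1, 3, 4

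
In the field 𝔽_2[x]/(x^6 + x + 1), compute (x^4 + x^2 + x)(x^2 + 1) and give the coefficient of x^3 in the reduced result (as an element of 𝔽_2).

Multiply in 𝔽_2[x]: (x^4 + x^2 + x)·(x^2 + 1) = x^6 + x^3 + x^2 + x.
Reduce using x^6 ≡ x + 1 (mod x^6 + x + 1).
Reduced: x^3 + x^2 + 1.

1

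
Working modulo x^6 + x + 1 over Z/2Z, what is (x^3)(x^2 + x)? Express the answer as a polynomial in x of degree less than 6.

Multiply in Z/2Z[x]: (x^3)·(x^2 + x) = x^5 + x^4.
Reduced: x^5 + x^4.

x^5 + x^4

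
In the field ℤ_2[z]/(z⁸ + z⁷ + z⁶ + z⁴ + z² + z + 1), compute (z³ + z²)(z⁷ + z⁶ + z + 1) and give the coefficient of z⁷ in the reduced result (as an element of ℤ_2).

0

Multiply in ℤ_2[z]: (z³ + z²)·(z⁷ + z⁶ + z + 1) = z¹⁰ + z⁸ + z⁴ + z².
Reduce using z⁸ ≡ z⁷ + z⁶ + z⁴ + z² + z + 1 (mod z⁸ + z⁷ + z⁶ + z⁴ + z² + z + 1).
Reduced: z⁵ + z⁴ + 1.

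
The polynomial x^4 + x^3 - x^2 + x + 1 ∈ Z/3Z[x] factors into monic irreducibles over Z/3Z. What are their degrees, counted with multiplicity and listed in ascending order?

1, 1, 2

Write h(x) = x^4 + x^3 - x^2 + x + 1.
Roots in Z/3Z: h(0) = 1; h(1) = 0 → root; h(2) = 2.
Linear factors from roots: (x - 1).
Complete factorization: h(x) = (x - 1)^2·(x^2 + 1).
Factor degrees with multiplicity: 1 + 1 + 2 = 4.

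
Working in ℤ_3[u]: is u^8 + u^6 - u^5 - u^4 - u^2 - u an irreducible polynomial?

Write h(u) = u^8 + u^6 - u^5 - u^4 - u^2 - u.
Check for roots in ℤ_3: h(0) = 0 → root; h(1) = 1; h(2) = 2.
h(0) = 0, so (u) divides h(u); h is reducible.

No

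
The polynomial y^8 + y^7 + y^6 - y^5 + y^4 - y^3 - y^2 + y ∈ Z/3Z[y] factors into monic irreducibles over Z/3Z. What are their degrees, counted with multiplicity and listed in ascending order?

Write f(y) = y^8 + y^7 + y^6 - y^5 + y^4 - y^3 - y^2 + y.
Roots in Z/3Z: f(0) = 0 → root; f(1) = 2; f(2) = 2.
Linear factors from roots: (y).
Complete factorization: f(y) = (y)·(y^2 + y - 1)^2·(y^3 - y^2 + y + 1).
Factor degrees with multiplicity: 1 + 2 + 2 + 3 = 8.

1, 2, 2, 3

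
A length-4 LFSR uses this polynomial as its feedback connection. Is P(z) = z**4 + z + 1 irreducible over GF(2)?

Check for roots in GF(2): P(0) = 1; P(1) = 1.
No roots, so no linear factors.
Monic irreducibles of degree 2 over GF(2): z**2 + z + 1.
None of them divide P (all give nonzero remainder).
No irreducible factor of degree ≤ 2 exists, so P is irreducible over GF(2).

Yes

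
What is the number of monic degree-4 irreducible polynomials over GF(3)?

18

Gauss's count: N_{3}(4) = (1/4) Σ_{d|4} μ(4/d)·3^d.
Divisors of 4: 1, 2, 4; μ(4/d) for each: 0, -1, 1.
Σ = − 3^2 + 3^4 = 72.
N = 72/4 = 18.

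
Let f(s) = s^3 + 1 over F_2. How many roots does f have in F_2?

Evaluate at each of the 2 elements of F_2:
f(0) = 1; f(1) = 0 → root.
Roots: {1}.

1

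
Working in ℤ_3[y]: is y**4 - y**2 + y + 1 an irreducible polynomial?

Write P(y) = y**4 - y**2 + y + 1.
Check for roots in ℤ_3: P(0) = 1; P(1) = 2; P(2) = 0 → root.
P(2) = 0, so (y − 2) divides P(y); P is reducible.

No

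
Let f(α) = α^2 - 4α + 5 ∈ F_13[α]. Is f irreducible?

No

Check each element of F_13 for a root: f(0)=5, f(1)=2, f(2)=1, f(3)=2, f(4)=5, f(5)=10, f(6)=4, f(7)=0, f(8)=11, f(9)=11, f(10)=0, f(11)=4, f(12)=10.
f(7) = 0, so (α − 7) divides f(α); f is reducible.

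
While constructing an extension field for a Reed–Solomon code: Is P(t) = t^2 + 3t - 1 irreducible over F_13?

Check each element of F_13 for a root: P(0)=12, P(1)=3, P(2)=9, P(3)=4, P(4)=1, P(5)=0, P(6)=1, P(7)=4, P(8)=9, P(9)=3, P(10)=12, P(11)=10, P(12)=10.
P(5) = 0, so (t − 5) divides P(t); P is reducible.

No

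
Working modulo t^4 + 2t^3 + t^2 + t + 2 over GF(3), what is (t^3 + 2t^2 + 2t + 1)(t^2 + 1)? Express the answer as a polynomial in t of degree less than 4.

2t^3 + 2t^2 + 1

Multiply in GF(3)[t]: (t^3 + 2t^2 + 2t + 1)·(t^2 + 1) = t^5 + 2t^4 + 2t + 1.
Reduce using t^4 ≡ t^3 + 2t^2 + 2t + 1 (mod t^4 + 2t^3 + t^2 + t + 2).
Reduced: 2t^3 + 2t^2 + 1.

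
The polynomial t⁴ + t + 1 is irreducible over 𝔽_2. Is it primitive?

Yes

Write f(t) = t⁴ + t + 1.
|GF(2^4)^×| = 2^4 − 1 = 15. Prime factorization: 15 = 3·5.
f is primitive ⇔ t has order 15 in GF(2)[t]/(f), i.e. t^(15/q) ≠ 1 for each prime q | 15.
t^(5) mod f = t² + t.
t^(3) mod f = t³.
None equal 1, so t has full order 15; f is primitive.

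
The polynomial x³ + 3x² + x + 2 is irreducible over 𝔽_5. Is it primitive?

Yes

Write f(x) = x³ + 3x² + x + 2.
|GF(5^3)^×| = 5^3 − 1 = 124. Prime factorization: 124 = 2^2·31.
f is primitive ⇔ x has order 124 in GF(5)[x]/(f), i.e. x^(124/q) ≠ 1 for each prime q | 124.
x^(62) mod f = 4.
x^(4) mod f = 3x² + x + 1.
None equal 1, so x has full order 124; f is primitive.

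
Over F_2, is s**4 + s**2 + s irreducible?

Write P(s) = s**4 + s**2 + s.
Check for roots in F_2: P(0) = 0 → root; P(1) = 1.
P(0) = 0, so (s) divides P(s); P is reducible.

No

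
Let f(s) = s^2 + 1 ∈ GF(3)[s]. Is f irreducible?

Check for roots in GF(3): f(0) = 1; f(1) = 2; f(2) = 2.
No roots. A degree-2 polynomial over a field with no linear factor is irreducible.

Yes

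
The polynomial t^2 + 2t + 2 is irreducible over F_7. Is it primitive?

Write f(t) = t^2 + 2t + 2.
|GF(7^2)^×| = 7^2 − 1 = 48. Prime factorization: 48 = 2^4·3.
f is primitive ⇔ t has order 48 in GF(7)[t]/(f), i.e. t^(48/q) ≠ 1 for each prime q | 48.
t^(24) mod f = 1
t^(16) mod f = 4.
Since t^(24) = 1, the order of t divides 24 < 48; not primitive.

No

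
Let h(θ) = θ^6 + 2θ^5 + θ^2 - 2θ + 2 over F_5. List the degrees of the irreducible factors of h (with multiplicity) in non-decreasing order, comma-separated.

1, 1, 2, 2

Roots in F_5: h(0) = 2; h(1) = 4; h(2) = 0 → root; h(3) = 0 → root; h(4) = 4.
Linear factors from roots: (θ - 2), (θ + 2).
Complete factorization: h(θ) = (θ + 2)·(θ - 2)·(θ^2 + θ + 1)·(θ^2 + θ + 2).
Factor degrees with multiplicity: 1 + 1 + 2 + 2 = 6.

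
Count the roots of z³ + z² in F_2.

2

Write f(z) = z³ + z².
Evaluate at each of the 2 elements of F_2:
f(0) = 0 → root; f(1) = 0 → root.
Roots: {0, 1}.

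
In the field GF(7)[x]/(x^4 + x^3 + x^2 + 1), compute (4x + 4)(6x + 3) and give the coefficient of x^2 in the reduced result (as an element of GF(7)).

3

Multiply in GF(7)[x]: (4x + 4)·(6x + 3) = 3x^2 + x + 5.
Reduced: 3x^2 + x + 5.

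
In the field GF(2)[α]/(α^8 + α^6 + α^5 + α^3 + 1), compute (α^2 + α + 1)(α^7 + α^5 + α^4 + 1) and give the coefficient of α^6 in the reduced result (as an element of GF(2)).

Multiply in GF(2)[α]: (α^2 + α + 1)·(α^7 + α^5 + α^4 + 1) = α^9 + α^8 + α^4 + α^2 + α + 1.
Reduce using α^8 ≡ α^6 + α^5 + α^3 + 1 (mod α^8 + α^6 + α^5 + α^3 + 1).
Reduced: α^7 + α^5 + α^3 + α^2.

0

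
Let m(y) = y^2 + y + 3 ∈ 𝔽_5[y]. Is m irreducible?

Check for roots in 𝔽_5: m(0) = 3; m(1) = 0 → root; m(2) = 4; m(3) = 0 → root; m(4) = 3.
m(1) = 0, so (y − 1) divides m(y); m is reducible.

No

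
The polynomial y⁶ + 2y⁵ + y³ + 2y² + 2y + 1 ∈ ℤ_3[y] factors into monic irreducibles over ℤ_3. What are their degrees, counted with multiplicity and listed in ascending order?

1, 2, 3

Write g(y) = y⁶ + 2y⁵ + y³ + 2y² + 2y + 1.
Roots in ℤ_3: g(0) = 1; g(1) = 0 → root; g(2) = 2.
Linear factors from roots: (y + 2).
Complete factorization: g(y) = (y + 2)·(y² + 2y + 2)·(y³ + y² + 2y + 1).
Factor degrees with multiplicity: 1 + 2 + 3 = 6.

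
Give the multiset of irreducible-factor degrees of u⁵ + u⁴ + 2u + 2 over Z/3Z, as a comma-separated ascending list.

Write h(u) = u⁵ + u⁴ + 2u + 2.
Roots in Z/3Z: h(0) = 2; h(1) = 0 → root; h(2) = 0 → root.
Linear factors from roots: (u + 2), (u + 1).
Complete factorization: h(u) = (u + 2)·(u + 1)^2·(u² + 1).
Factor degrees with multiplicity: 1 + 1 + 1 + 2 = 5.

1, 1, 1, 2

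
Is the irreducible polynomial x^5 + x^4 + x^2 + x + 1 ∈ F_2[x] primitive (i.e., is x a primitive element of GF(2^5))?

Write f(x) = x^5 + x^4 + x^2 + x + 1.
|GF(2^5)^×| = 2^5 − 1 = 31. Prime factorization: 31 = 31.
f is primitive ⇔ x has order 31 in GF(2)[x]/(f), i.e. x^(31/q) ≠ 1 for each prime q | 31.
x^(1) mod f = x.
None equal 1, so x has full order 31; f is primitive.

Yes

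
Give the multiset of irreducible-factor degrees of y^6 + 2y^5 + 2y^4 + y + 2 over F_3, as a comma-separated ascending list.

2, 4

Write h(y) = y^6 + 2y^5 + 2y^4 + y + 2.
Roots in F_3: h(0) = 2; h(1) = 2; h(2) = 2.
Complete factorization: h(y) = (y^2 + 1)·(y^4 + 2y^3 + y^2 + y + 2).
Factor degrees with multiplicity: 2 + 4 = 6.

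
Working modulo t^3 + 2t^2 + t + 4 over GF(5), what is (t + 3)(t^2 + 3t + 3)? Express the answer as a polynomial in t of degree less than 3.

Multiply in GF(5)[t]: (t + 3)·(t^2 + 3t + 3) = t^3 + t^2 + 2t + 4.
Reduce using t^3 ≡ 3t^2 + 4t + 1 (mod t^3 + 2t^2 + t + 4).
Reduced: 4t^2 + t.

4t^2 + t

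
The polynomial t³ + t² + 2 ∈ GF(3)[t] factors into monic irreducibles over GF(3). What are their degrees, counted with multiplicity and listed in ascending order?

3

Write g(t) = t³ + t² + 2.
Roots in GF(3): g(0) = 2; g(1) = 1; g(2) = 2.
Complete factorization: g(t) = (t³ + t² + 2).
Factor degrees with multiplicity: 3 = 3.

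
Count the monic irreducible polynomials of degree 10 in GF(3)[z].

By the necklace-counting formula, N_3(10) = (1/10) Σ_{d|10} μ(10/d)·3^d.
Divisors of 10: 1, 2, 5, 10; μ(10/d) for each: 1, -1, -1, 1.
Σ = 3^1 − 3^2 − 3^5 + 3^10 = 58800.
N = 58800/10 = 5880.

5880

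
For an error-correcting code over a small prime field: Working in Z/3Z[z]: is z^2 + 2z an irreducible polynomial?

No

Write f(z) = z^2 + 2z.
Check for roots in Z/3Z: f(0) = 0 → root; f(1) = 0 → root; f(2) = 2.
f(0) = 0, so (z) divides f(z); f is reducible.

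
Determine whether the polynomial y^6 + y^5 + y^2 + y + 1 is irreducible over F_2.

Write g(y) = y^6 + y^5 + y^2 + y + 1.
Check for roots in F_2: g(0) = 1; g(1) = 1.
No roots, so no linear factors.
Monic irreducibles of degree 2 over GF(2): y^2 + y + 1.
None of them divide g (all give nonzero remainder).
Monic irreducibles of degree 3 over GF(2): y^3 + y + 1, y^3 + y^2 + 1.
None of them divide g (all give nonzero remainder).
No irreducible factor of degree ≤ 3 exists, so g is irreducible over GF(2).

Yes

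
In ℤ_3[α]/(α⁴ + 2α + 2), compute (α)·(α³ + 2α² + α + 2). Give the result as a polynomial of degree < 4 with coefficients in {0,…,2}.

2α^3 + α^2 + 1

Multiply in ℤ_3[α]: (α)·(α³ + 2α² + α + 2) = α⁴ + 2α³ + α² + 2α.
Reduce using α⁴ ≡ α + 1 (mod α⁴ + 2α + 2).
Reduced: 2α³ + α² + 1.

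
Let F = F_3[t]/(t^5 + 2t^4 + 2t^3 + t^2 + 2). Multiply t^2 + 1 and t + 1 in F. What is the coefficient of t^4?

0

Multiply in F_3[t]: (t^2 + 1)·(t + 1) = t^3 + t^2 + t + 1.
Reduced: t^3 + t^2 + t + 1.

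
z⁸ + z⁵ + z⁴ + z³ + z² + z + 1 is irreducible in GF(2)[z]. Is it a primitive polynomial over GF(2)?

No

Write f(z) = z⁸ + z⁵ + z⁴ + z³ + z² + z + 1.
|GF(2^8)^×| = 2^8 − 1 = 255. Prime factorization: 255 = 3·5·17.
f is primitive ⇔ z has order 255 in GF(2)[z]/(f), i.e. z^(255/q) ≠ 1 for each prime q | 255.
z^(85) mod f = 1
z^(51) mod f = z⁷ + z⁵ + z³ + z² + z + 1.
z^(15) mod f = z⁶ + z³ + z + 1.
Since z^(85) = 1, the order of z divides 85 < 255; not primitive.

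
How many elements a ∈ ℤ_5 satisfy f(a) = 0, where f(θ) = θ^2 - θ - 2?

Evaluate at each of the 5 elements of ℤ_5:
f(0) = 3; f(1) = 3; f(2) = 0 → root; f(3) = 4; f(4) = 0 → root.
Roots: {2, 4}.

2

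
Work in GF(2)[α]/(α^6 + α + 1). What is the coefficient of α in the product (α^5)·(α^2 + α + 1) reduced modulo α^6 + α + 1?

Multiply in GF(2)[α]: (α^5)·(α^2 + α + 1) = α^7 + α^6 + α^5.
Reduce using α^6 ≡ α + 1 (mod α^6 + α + 1).
Reduced: α^5 + α^2 + 1.

0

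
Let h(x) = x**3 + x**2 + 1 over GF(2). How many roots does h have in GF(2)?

0

Evaluate at each of the 2 elements of GF(2):
h(0) = 1; h(1) = 1.
No element is a root.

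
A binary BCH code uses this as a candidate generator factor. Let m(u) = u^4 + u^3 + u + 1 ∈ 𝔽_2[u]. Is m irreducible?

Check for roots in 𝔽_2: m(0) = 1; m(1) = 0 → root.
m(1) = 0, so (u − 1) divides m(u); m is reducible.

No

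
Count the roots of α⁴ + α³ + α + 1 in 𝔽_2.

Write P(α) = α⁴ + α³ + α + 1.
Evaluate at each of the 2 elements of 𝔽_2:
P(0) = 1; P(1) = 0 → root.
Roots: {1}.

1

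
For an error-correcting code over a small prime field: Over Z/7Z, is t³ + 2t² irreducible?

No

Write P(t) = t³ + 2t².
Check for roots in Z/7Z: P(0) = 0 → root; P(1) = 3; P(2) = 2; P(3) = 3; P(4) = 5; P(5) = 0 → root; P(6) = 1.
P(0) = 0, so (t) divides P(t); P is reducible.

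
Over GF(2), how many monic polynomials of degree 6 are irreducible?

By the necklace-counting formula, N_2(6) = (1/6) Σ_{d|6} μ(6/d)·2^d.
Divisors of 6: 1, 2, 3, 6; μ(6/d) for each: 1, -1, -1, 1.
Σ = 2^1 − 2^2 − 2^3 + 2^6 = 54.
N = 54/6 = 9.

9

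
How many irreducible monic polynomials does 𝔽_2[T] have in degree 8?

30

x^(2^8) − x is the product of all monic irreducibles of degree dividing 8; Möbius inversion gives N = (1/8) Σ μ(8/d)·2^d.
Divisors of 8: 1, 2, 4, 8; μ(8/d) for each: 0, 0, -1, 1.
Σ = − 2^4 + 2^8 = 240.
N = 240/8 = 30.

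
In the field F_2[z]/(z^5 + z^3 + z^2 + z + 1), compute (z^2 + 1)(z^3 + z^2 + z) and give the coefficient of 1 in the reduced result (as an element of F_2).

Multiply in F_2[z]: (z^2 + 1)·(z^3 + z^2 + z) = z^5 + z^4 + z^2 + z.
Reduce using z^5 ≡ z^3 + z^2 + z + 1 (mod z^5 + z^3 + z^2 + z + 1).
Reduced: z^4 + z^3 + 1.

1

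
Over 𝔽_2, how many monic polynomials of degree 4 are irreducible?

3

Gauss's count: N_{2}(4) = (1/4) Σ_{d|4} μ(4/d)·2^d.
Divisors of 4: 1, 2, 4; μ(4/d) for each: 0, -1, 1.
Σ = − 2^2 + 2^4 = 12.
N = 12/4 = 3.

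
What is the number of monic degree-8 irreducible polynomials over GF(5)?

48750

By the necklace-counting formula, N_5(8) = (1/8) Σ_{d|8} μ(8/d)·5^d.
Divisors of 8: 1, 2, 4, 8; μ(8/d) for each: 0, 0, -1, 1.
Σ = − 5^4 + 5^8 = 390000.
N = 390000/8 = 48750.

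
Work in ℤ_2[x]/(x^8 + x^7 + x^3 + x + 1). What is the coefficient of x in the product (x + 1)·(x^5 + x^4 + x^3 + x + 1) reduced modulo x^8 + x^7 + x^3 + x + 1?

Multiply in ℤ_2[x]: (x + 1)·(x^5 + x^4 + x^3 + x + 1) = x^6 + x^3 + x^2 + 1.
Reduced: x^6 + x^3 + x^2 + 1.

0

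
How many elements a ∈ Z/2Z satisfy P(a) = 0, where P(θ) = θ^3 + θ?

Evaluate at each of the 2 elements of Z/2Z:
P(0) = 0 → root; P(1) = 0 → root.
Roots: {0, 1}.

2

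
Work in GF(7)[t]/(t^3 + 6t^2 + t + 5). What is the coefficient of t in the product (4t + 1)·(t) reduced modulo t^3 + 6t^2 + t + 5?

1

Multiply in GF(7)[t]: (4t + 1)·(t) = 4t^2 + t.
Reduced: 4t^2 + t.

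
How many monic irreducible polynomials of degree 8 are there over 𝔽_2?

By the necklace-counting formula, N_2(8) = (1/8) Σ_{d|8} μ(8/d)·2^d.
Divisors of 8: 1, 2, 4, 8; μ(8/d) for each: 0, 0, -1, 1.
Σ = − 2^4 + 2^8 = 240.
N = 240/8 = 30.

30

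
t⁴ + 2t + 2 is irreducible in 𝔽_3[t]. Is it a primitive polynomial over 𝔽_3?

Yes

Write f(t) = t⁴ + 2t + 2.
|GF(3^4)^×| = 3^4 − 1 = 80. Prime factorization: 80 = 2^4·5.
f is primitive ⇔ t has order 80 in GF(3)[t]/(f), i.e. t^(80/q) ≠ 1 for each prime q | 80.
t^(40) mod f = 2.
t^(16) mod f = t³ + 2t + 2.
None equal 1, so t has full order 80; f is primitive.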